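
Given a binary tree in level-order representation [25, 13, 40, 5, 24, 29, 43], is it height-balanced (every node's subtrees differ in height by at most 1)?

Tree (level-order array): [25, 13, 40, 5, 24, 29, 43]
Definition: a tree is height-balanced if, at every node, |h(left) - h(right)| <= 1 (empty subtree has height -1).
Bottom-up per-node check:
  node 5: h_left=-1, h_right=-1, diff=0 [OK], height=0
  node 24: h_left=-1, h_right=-1, diff=0 [OK], height=0
  node 13: h_left=0, h_right=0, diff=0 [OK], height=1
  node 29: h_left=-1, h_right=-1, diff=0 [OK], height=0
  node 43: h_left=-1, h_right=-1, diff=0 [OK], height=0
  node 40: h_left=0, h_right=0, diff=0 [OK], height=1
  node 25: h_left=1, h_right=1, diff=0 [OK], height=2
All nodes satisfy the balance condition.
Result: Balanced


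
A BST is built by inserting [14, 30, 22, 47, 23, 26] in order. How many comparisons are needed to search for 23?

Search path for 23: 14 -> 30 -> 22 -> 23
Found: True
Comparisons: 4


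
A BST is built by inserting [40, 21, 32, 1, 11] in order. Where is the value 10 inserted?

Starting tree (level order): [40, 21, None, 1, 32, None, 11]
Insertion path: 40 -> 21 -> 1 -> 11
Result: insert 10 as left child of 11
Final tree (level order): [40, 21, None, 1, 32, None, 11, None, None, 10]


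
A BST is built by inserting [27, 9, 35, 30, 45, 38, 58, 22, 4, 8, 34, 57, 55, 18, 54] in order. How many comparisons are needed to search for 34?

Search path for 34: 27 -> 35 -> 30 -> 34
Found: True
Comparisons: 4


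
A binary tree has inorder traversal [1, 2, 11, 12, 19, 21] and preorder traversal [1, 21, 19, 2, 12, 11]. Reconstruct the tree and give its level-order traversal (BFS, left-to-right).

Inorder:  [1, 2, 11, 12, 19, 21]
Preorder: [1, 21, 19, 2, 12, 11]
Algorithm: preorder visits root first, so consume preorder in order;
for each root, split the current inorder slice at that value into
left-subtree inorder and right-subtree inorder, then recurse.
Recursive splits:
  root=1; inorder splits into left=[], right=[2, 11, 12, 19, 21]
  root=21; inorder splits into left=[2, 11, 12, 19], right=[]
  root=19; inorder splits into left=[2, 11, 12], right=[]
  root=2; inorder splits into left=[], right=[11, 12]
  root=12; inorder splits into left=[11], right=[]
  root=11; inorder splits into left=[], right=[]
Reconstructed level-order: [1, 21, 19, 2, 12, 11]


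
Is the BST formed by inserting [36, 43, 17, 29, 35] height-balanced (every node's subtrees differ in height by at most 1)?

Tree (level-order array): [36, 17, 43, None, 29, None, None, None, 35]
Definition: a tree is height-balanced if, at every node, |h(left) - h(right)| <= 1 (empty subtree has height -1).
Bottom-up per-node check:
  node 35: h_left=-1, h_right=-1, diff=0 [OK], height=0
  node 29: h_left=-1, h_right=0, diff=1 [OK], height=1
  node 17: h_left=-1, h_right=1, diff=2 [FAIL (|-1-1|=2 > 1)], height=2
  node 43: h_left=-1, h_right=-1, diff=0 [OK], height=0
  node 36: h_left=2, h_right=0, diff=2 [FAIL (|2-0|=2 > 1)], height=3
Node 17 violates the condition: |-1 - 1| = 2 > 1.
Result: Not balanced


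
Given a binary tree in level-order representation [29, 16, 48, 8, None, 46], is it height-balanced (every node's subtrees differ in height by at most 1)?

Tree (level-order array): [29, 16, 48, 8, None, 46]
Definition: a tree is height-balanced if, at every node, |h(left) - h(right)| <= 1 (empty subtree has height -1).
Bottom-up per-node check:
  node 8: h_left=-1, h_right=-1, diff=0 [OK], height=0
  node 16: h_left=0, h_right=-1, diff=1 [OK], height=1
  node 46: h_left=-1, h_right=-1, diff=0 [OK], height=0
  node 48: h_left=0, h_right=-1, diff=1 [OK], height=1
  node 29: h_left=1, h_right=1, diff=0 [OK], height=2
All nodes satisfy the balance condition.
Result: Balanced


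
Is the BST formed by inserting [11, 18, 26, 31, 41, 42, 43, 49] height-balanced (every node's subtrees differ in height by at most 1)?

Tree (level-order array): [11, None, 18, None, 26, None, 31, None, 41, None, 42, None, 43, None, 49]
Definition: a tree is height-balanced if, at every node, |h(left) - h(right)| <= 1 (empty subtree has height -1).
Bottom-up per-node check:
  node 49: h_left=-1, h_right=-1, diff=0 [OK], height=0
  node 43: h_left=-1, h_right=0, diff=1 [OK], height=1
  node 42: h_left=-1, h_right=1, diff=2 [FAIL (|-1-1|=2 > 1)], height=2
  node 41: h_left=-1, h_right=2, diff=3 [FAIL (|-1-2|=3 > 1)], height=3
  node 31: h_left=-1, h_right=3, diff=4 [FAIL (|-1-3|=4 > 1)], height=4
  node 26: h_left=-1, h_right=4, diff=5 [FAIL (|-1-4|=5 > 1)], height=5
  node 18: h_left=-1, h_right=5, diff=6 [FAIL (|-1-5|=6 > 1)], height=6
  node 11: h_left=-1, h_right=6, diff=7 [FAIL (|-1-6|=7 > 1)], height=7
Node 42 violates the condition: |-1 - 1| = 2 > 1.
Result: Not balanced


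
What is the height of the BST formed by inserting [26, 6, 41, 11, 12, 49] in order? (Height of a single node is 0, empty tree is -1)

Insertion order: [26, 6, 41, 11, 12, 49]
Tree (level-order array): [26, 6, 41, None, 11, None, 49, None, 12]
Compute height bottom-up (empty subtree = -1):
  height(12) = 1 + max(-1, -1) = 0
  height(11) = 1 + max(-1, 0) = 1
  height(6) = 1 + max(-1, 1) = 2
  height(49) = 1 + max(-1, -1) = 0
  height(41) = 1 + max(-1, 0) = 1
  height(26) = 1 + max(2, 1) = 3
Height = 3


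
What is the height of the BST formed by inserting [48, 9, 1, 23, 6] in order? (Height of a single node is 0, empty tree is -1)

Insertion order: [48, 9, 1, 23, 6]
Tree (level-order array): [48, 9, None, 1, 23, None, 6]
Compute height bottom-up (empty subtree = -1):
  height(6) = 1 + max(-1, -1) = 0
  height(1) = 1 + max(-1, 0) = 1
  height(23) = 1 + max(-1, -1) = 0
  height(9) = 1 + max(1, 0) = 2
  height(48) = 1 + max(2, -1) = 3
Height = 3


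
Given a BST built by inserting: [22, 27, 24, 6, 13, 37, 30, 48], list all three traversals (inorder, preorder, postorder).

Tree insertion order: [22, 27, 24, 6, 13, 37, 30, 48]
Tree (level-order array): [22, 6, 27, None, 13, 24, 37, None, None, None, None, 30, 48]
Inorder (L, root, R): [6, 13, 22, 24, 27, 30, 37, 48]
Preorder (root, L, R): [22, 6, 13, 27, 24, 37, 30, 48]
Postorder (L, R, root): [13, 6, 24, 30, 48, 37, 27, 22]


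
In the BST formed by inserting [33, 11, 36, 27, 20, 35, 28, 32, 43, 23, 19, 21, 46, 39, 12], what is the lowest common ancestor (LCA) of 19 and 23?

Tree insertion order: [33, 11, 36, 27, 20, 35, 28, 32, 43, 23, 19, 21, 46, 39, 12]
Tree (level-order array): [33, 11, 36, None, 27, 35, 43, 20, 28, None, None, 39, 46, 19, 23, None, 32, None, None, None, None, 12, None, 21]
In a BST, the LCA of p=19, q=23 is the first node v on the
root-to-leaf path with p <= v <= q (go left if both < v, right if both > v).
Walk from root:
  at 33: both 19 and 23 < 33, go left
  at 11: both 19 and 23 > 11, go right
  at 27: both 19 and 23 < 27, go left
  at 20: 19 <= 20 <= 23, this is the LCA
LCA = 20


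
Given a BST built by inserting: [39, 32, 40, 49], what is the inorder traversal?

Tree insertion order: [39, 32, 40, 49]
Tree (level-order array): [39, 32, 40, None, None, None, 49]
Inorder traversal: [32, 39, 40, 49]


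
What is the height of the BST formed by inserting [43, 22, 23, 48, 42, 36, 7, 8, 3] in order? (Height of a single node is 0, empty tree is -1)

Insertion order: [43, 22, 23, 48, 42, 36, 7, 8, 3]
Tree (level-order array): [43, 22, 48, 7, 23, None, None, 3, 8, None, 42, None, None, None, None, 36]
Compute height bottom-up (empty subtree = -1):
  height(3) = 1 + max(-1, -1) = 0
  height(8) = 1 + max(-1, -1) = 0
  height(7) = 1 + max(0, 0) = 1
  height(36) = 1 + max(-1, -1) = 0
  height(42) = 1 + max(0, -1) = 1
  height(23) = 1 + max(-1, 1) = 2
  height(22) = 1 + max(1, 2) = 3
  height(48) = 1 + max(-1, -1) = 0
  height(43) = 1 + max(3, 0) = 4
Height = 4


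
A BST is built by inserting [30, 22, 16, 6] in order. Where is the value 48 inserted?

Starting tree (level order): [30, 22, None, 16, None, 6]
Insertion path: 30
Result: insert 48 as right child of 30
Final tree (level order): [30, 22, 48, 16, None, None, None, 6]


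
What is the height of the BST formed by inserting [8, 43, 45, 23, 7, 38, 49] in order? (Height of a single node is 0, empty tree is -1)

Insertion order: [8, 43, 45, 23, 7, 38, 49]
Tree (level-order array): [8, 7, 43, None, None, 23, 45, None, 38, None, 49]
Compute height bottom-up (empty subtree = -1):
  height(7) = 1 + max(-1, -1) = 0
  height(38) = 1 + max(-1, -1) = 0
  height(23) = 1 + max(-1, 0) = 1
  height(49) = 1 + max(-1, -1) = 0
  height(45) = 1 + max(-1, 0) = 1
  height(43) = 1 + max(1, 1) = 2
  height(8) = 1 + max(0, 2) = 3
Height = 3


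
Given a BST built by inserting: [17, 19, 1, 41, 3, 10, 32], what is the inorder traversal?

Tree insertion order: [17, 19, 1, 41, 3, 10, 32]
Tree (level-order array): [17, 1, 19, None, 3, None, 41, None, 10, 32]
Inorder traversal: [1, 3, 10, 17, 19, 32, 41]


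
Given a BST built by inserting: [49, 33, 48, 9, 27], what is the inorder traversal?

Tree insertion order: [49, 33, 48, 9, 27]
Tree (level-order array): [49, 33, None, 9, 48, None, 27]
Inorder traversal: [9, 27, 33, 48, 49]


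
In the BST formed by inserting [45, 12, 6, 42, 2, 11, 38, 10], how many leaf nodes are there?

Tree built from: [45, 12, 6, 42, 2, 11, 38, 10]
Tree (level-order array): [45, 12, None, 6, 42, 2, 11, 38, None, None, None, 10]
Rule: A leaf has 0 children.
Per-node child counts:
  node 45: 1 child(ren)
  node 12: 2 child(ren)
  node 6: 2 child(ren)
  node 2: 0 child(ren)
  node 11: 1 child(ren)
  node 10: 0 child(ren)
  node 42: 1 child(ren)
  node 38: 0 child(ren)
Matching nodes: [2, 10, 38]
Count of leaf nodes: 3


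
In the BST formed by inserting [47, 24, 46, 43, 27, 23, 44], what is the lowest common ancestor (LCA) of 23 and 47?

Tree insertion order: [47, 24, 46, 43, 27, 23, 44]
Tree (level-order array): [47, 24, None, 23, 46, None, None, 43, None, 27, 44]
In a BST, the LCA of p=23, q=47 is the first node v on the
root-to-leaf path with p <= v <= q (go left if both < v, right if both > v).
Walk from root:
  at 47: 23 <= 47 <= 47, this is the LCA
LCA = 47


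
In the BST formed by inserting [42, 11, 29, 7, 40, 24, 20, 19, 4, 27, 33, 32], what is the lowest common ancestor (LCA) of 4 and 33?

Tree insertion order: [42, 11, 29, 7, 40, 24, 20, 19, 4, 27, 33, 32]
Tree (level-order array): [42, 11, None, 7, 29, 4, None, 24, 40, None, None, 20, 27, 33, None, 19, None, None, None, 32]
In a BST, the LCA of p=4, q=33 is the first node v on the
root-to-leaf path with p <= v <= q (go left if both < v, right if both > v).
Walk from root:
  at 42: both 4 and 33 < 42, go left
  at 11: 4 <= 11 <= 33, this is the LCA
LCA = 11


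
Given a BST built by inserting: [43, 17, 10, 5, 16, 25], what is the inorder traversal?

Tree insertion order: [43, 17, 10, 5, 16, 25]
Tree (level-order array): [43, 17, None, 10, 25, 5, 16]
Inorder traversal: [5, 10, 16, 17, 25, 43]


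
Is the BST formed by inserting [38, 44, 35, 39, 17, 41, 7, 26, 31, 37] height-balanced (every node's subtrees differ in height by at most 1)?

Tree (level-order array): [38, 35, 44, 17, 37, 39, None, 7, 26, None, None, None, 41, None, None, None, 31]
Definition: a tree is height-balanced if, at every node, |h(left) - h(right)| <= 1 (empty subtree has height -1).
Bottom-up per-node check:
  node 7: h_left=-1, h_right=-1, diff=0 [OK], height=0
  node 31: h_left=-1, h_right=-1, diff=0 [OK], height=0
  node 26: h_left=-1, h_right=0, diff=1 [OK], height=1
  node 17: h_left=0, h_right=1, diff=1 [OK], height=2
  node 37: h_left=-1, h_right=-1, diff=0 [OK], height=0
  node 35: h_left=2, h_right=0, diff=2 [FAIL (|2-0|=2 > 1)], height=3
  node 41: h_left=-1, h_right=-1, diff=0 [OK], height=0
  node 39: h_left=-1, h_right=0, diff=1 [OK], height=1
  node 44: h_left=1, h_right=-1, diff=2 [FAIL (|1--1|=2 > 1)], height=2
  node 38: h_left=3, h_right=2, diff=1 [OK], height=4
Node 35 violates the condition: |2 - 0| = 2 > 1.
Result: Not balanced


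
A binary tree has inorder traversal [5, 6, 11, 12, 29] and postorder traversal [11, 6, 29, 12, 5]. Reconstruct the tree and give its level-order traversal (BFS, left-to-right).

Inorder:   [5, 6, 11, 12, 29]
Postorder: [11, 6, 29, 12, 5]
Algorithm: postorder visits root last, so walk postorder right-to-left;
each value is the root of the current inorder slice — split it at that
value, recurse on the right subtree first, then the left.
Recursive splits:
  root=5; inorder splits into left=[], right=[6, 11, 12, 29]
  root=12; inorder splits into left=[6, 11], right=[29]
  root=29; inorder splits into left=[], right=[]
  root=6; inorder splits into left=[], right=[11]
  root=11; inorder splits into left=[], right=[]
Reconstructed level-order: [5, 12, 6, 29, 11]


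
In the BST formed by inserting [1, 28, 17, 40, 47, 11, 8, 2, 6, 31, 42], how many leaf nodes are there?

Tree built from: [1, 28, 17, 40, 47, 11, 8, 2, 6, 31, 42]
Tree (level-order array): [1, None, 28, 17, 40, 11, None, 31, 47, 8, None, None, None, 42, None, 2, None, None, None, None, 6]
Rule: A leaf has 0 children.
Per-node child counts:
  node 1: 1 child(ren)
  node 28: 2 child(ren)
  node 17: 1 child(ren)
  node 11: 1 child(ren)
  node 8: 1 child(ren)
  node 2: 1 child(ren)
  node 6: 0 child(ren)
  node 40: 2 child(ren)
  node 31: 0 child(ren)
  node 47: 1 child(ren)
  node 42: 0 child(ren)
Matching nodes: [6, 31, 42]
Count of leaf nodes: 3


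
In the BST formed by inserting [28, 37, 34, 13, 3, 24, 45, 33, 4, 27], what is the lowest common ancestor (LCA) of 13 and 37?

Tree insertion order: [28, 37, 34, 13, 3, 24, 45, 33, 4, 27]
Tree (level-order array): [28, 13, 37, 3, 24, 34, 45, None, 4, None, 27, 33]
In a BST, the LCA of p=13, q=37 is the first node v on the
root-to-leaf path with p <= v <= q (go left if both < v, right if both > v).
Walk from root:
  at 28: 13 <= 28 <= 37, this is the LCA
LCA = 28


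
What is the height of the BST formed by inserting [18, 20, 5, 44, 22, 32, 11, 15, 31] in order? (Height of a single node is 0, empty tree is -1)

Insertion order: [18, 20, 5, 44, 22, 32, 11, 15, 31]
Tree (level-order array): [18, 5, 20, None, 11, None, 44, None, 15, 22, None, None, None, None, 32, 31]
Compute height bottom-up (empty subtree = -1):
  height(15) = 1 + max(-1, -1) = 0
  height(11) = 1 + max(-1, 0) = 1
  height(5) = 1 + max(-1, 1) = 2
  height(31) = 1 + max(-1, -1) = 0
  height(32) = 1 + max(0, -1) = 1
  height(22) = 1 + max(-1, 1) = 2
  height(44) = 1 + max(2, -1) = 3
  height(20) = 1 + max(-1, 3) = 4
  height(18) = 1 + max(2, 4) = 5
Height = 5


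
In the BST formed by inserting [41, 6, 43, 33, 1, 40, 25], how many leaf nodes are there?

Tree built from: [41, 6, 43, 33, 1, 40, 25]
Tree (level-order array): [41, 6, 43, 1, 33, None, None, None, None, 25, 40]
Rule: A leaf has 0 children.
Per-node child counts:
  node 41: 2 child(ren)
  node 6: 2 child(ren)
  node 1: 0 child(ren)
  node 33: 2 child(ren)
  node 25: 0 child(ren)
  node 40: 0 child(ren)
  node 43: 0 child(ren)
Matching nodes: [1, 25, 40, 43]
Count of leaf nodes: 4


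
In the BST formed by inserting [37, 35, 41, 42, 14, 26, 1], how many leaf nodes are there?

Tree built from: [37, 35, 41, 42, 14, 26, 1]
Tree (level-order array): [37, 35, 41, 14, None, None, 42, 1, 26]
Rule: A leaf has 0 children.
Per-node child counts:
  node 37: 2 child(ren)
  node 35: 1 child(ren)
  node 14: 2 child(ren)
  node 1: 0 child(ren)
  node 26: 0 child(ren)
  node 41: 1 child(ren)
  node 42: 0 child(ren)
Matching nodes: [1, 26, 42]
Count of leaf nodes: 3


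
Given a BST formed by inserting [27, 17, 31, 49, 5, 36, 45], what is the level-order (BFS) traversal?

Tree insertion order: [27, 17, 31, 49, 5, 36, 45]
Tree (level-order array): [27, 17, 31, 5, None, None, 49, None, None, 36, None, None, 45]
BFS from the root, enqueuing left then right child of each popped node:
  queue [27] -> pop 27, enqueue [17, 31], visited so far: [27]
  queue [17, 31] -> pop 17, enqueue [5], visited so far: [27, 17]
  queue [31, 5] -> pop 31, enqueue [49], visited so far: [27, 17, 31]
  queue [5, 49] -> pop 5, enqueue [none], visited so far: [27, 17, 31, 5]
  queue [49] -> pop 49, enqueue [36], visited so far: [27, 17, 31, 5, 49]
  queue [36] -> pop 36, enqueue [45], visited so far: [27, 17, 31, 5, 49, 36]
  queue [45] -> pop 45, enqueue [none], visited so far: [27, 17, 31, 5, 49, 36, 45]
Result: [27, 17, 31, 5, 49, 36, 45]


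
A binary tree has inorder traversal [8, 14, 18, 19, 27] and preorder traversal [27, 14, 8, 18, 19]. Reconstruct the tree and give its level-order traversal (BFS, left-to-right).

Inorder:  [8, 14, 18, 19, 27]
Preorder: [27, 14, 8, 18, 19]
Algorithm: preorder visits root first, so consume preorder in order;
for each root, split the current inorder slice at that value into
left-subtree inorder and right-subtree inorder, then recurse.
Recursive splits:
  root=27; inorder splits into left=[8, 14, 18, 19], right=[]
  root=14; inorder splits into left=[8], right=[18, 19]
  root=8; inorder splits into left=[], right=[]
  root=18; inorder splits into left=[], right=[19]
  root=19; inorder splits into left=[], right=[]
Reconstructed level-order: [27, 14, 8, 18, 19]


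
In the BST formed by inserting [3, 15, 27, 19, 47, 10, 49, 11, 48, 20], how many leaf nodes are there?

Tree built from: [3, 15, 27, 19, 47, 10, 49, 11, 48, 20]
Tree (level-order array): [3, None, 15, 10, 27, None, 11, 19, 47, None, None, None, 20, None, 49, None, None, 48]
Rule: A leaf has 0 children.
Per-node child counts:
  node 3: 1 child(ren)
  node 15: 2 child(ren)
  node 10: 1 child(ren)
  node 11: 0 child(ren)
  node 27: 2 child(ren)
  node 19: 1 child(ren)
  node 20: 0 child(ren)
  node 47: 1 child(ren)
  node 49: 1 child(ren)
  node 48: 0 child(ren)
Matching nodes: [11, 20, 48]
Count of leaf nodes: 3


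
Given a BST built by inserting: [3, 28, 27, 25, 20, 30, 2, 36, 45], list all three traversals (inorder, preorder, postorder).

Tree insertion order: [3, 28, 27, 25, 20, 30, 2, 36, 45]
Tree (level-order array): [3, 2, 28, None, None, 27, 30, 25, None, None, 36, 20, None, None, 45]
Inorder (L, root, R): [2, 3, 20, 25, 27, 28, 30, 36, 45]
Preorder (root, L, R): [3, 2, 28, 27, 25, 20, 30, 36, 45]
Postorder (L, R, root): [2, 20, 25, 27, 45, 36, 30, 28, 3]


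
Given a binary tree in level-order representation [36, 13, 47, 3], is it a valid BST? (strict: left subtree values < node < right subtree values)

Level-order array: [36, 13, 47, 3]
Validate using subtree bounds (lo, hi): at each node, require lo < value < hi,
then recurse left with hi=value and right with lo=value.
Preorder trace (stopping at first violation):
  at node 36 with bounds (-inf, +inf): OK
  at node 13 with bounds (-inf, 36): OK
  at node 3 with bounds (-inf, 13): OK
  at node 47 with bounds (36, +inf): OK
No violation found at any node.
Result: Valid BST


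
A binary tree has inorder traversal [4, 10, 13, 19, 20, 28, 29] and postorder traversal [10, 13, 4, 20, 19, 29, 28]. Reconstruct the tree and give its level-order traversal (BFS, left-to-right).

Inorder:   [4, 10, 13, 19, 20, 28, 29]
Postorder: [10, 13, 4, 20, 19, 29, 28]
Algorithm: postorder visits root last, so walk postorder right-to-left;
each value is the root of the current inorder slice — split it at that
value, recurse on the right subtree first, then the left.
Recursive splits:
  root=28; inorder splits into left=[4, 10, 13, 19, 20], right=[29]
  root=29; inorder splits into left=[], right=[]
  root=19; inorder splits into left=[4, 10, 13], right=[20]
  root=20; inorder splits into left=[], right=[]
  root=4; inorder splits into left=[], right=[10, 13]
  root=13; inorder splits into left=[10], right=[]
  root=10; inorder splits into left=[], right=[]
Reconstructed level-order: [28, 19, 29, 4, 20, 13, 10]


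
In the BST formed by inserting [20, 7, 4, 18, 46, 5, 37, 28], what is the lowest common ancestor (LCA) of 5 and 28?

Tree insertion order: [20, 7, 4, 18, 46, 5, 37, 28]
Tree (level-order array): [20, 7, 46, 4, 18, 37, None, None, 5, None, None, 28]
In a BST, the LCA of p=5, q=28 is the first node v on the
root-to-leaf path with p <= v <= q (go left if both < v, right if both > v).
Walk from root:
  at 20: 5 <= 20 <= 28, this is the LCA
LCA = 20


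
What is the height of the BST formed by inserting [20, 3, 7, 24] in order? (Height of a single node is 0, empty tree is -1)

Insertion order: [20, 3, 7, 24]
Tree (level-order array): [20, 3, 24, None, 7]
Compute height bottom-up (empty subtree = -1):
  height(7) = 1 + max(-1, -1) = 0
  height(3) = 1 + max(-1, 0) = 1
  height(24) = 1 + max(-1, -1) = 0
  height(20) = 1 + max(1, 0) = 2
Height = 2


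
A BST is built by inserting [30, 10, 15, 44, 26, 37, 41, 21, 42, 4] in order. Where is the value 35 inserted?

Starting tree (level order): [30, 10, 44, 4, 15, 37, None, None, None, None, 26, None, 41, 21, None, None, 42]
Insertion path: 30 -> 44 -> 37
Result: insert 35 as left child of 37
Final tree (level order): [30, 10, 44, 4, 15, 37, None, None, None, None, 26, 35, 41, 21, None, None, None, None, 42]


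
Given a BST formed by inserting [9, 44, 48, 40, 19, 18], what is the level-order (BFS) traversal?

Tree insertion order: [9, 44, 48, 40, 19, 18]
Tree (level-order array): [9, None, 44, 40, 48, 19, None, None, None, 18]
BFS from the root, enqueuing left then right child of each popped node:
  queue [9] -> pop 9, enqueue [44], visited so far: [9]
  queue [44] -> pop 44, enqueue [40, 48], visited so far: [9, 44]
  queue [40, 48] -> pop 40, enqueue [19], visited so far: [9, 44, 40]
  queue [48, 19] -> pop 48, enqueue [none], visited so far: [9, 44, 40, 48]
  queue [19] -> pop 19, enqueue [18], visited so far: [9, 44, 40, 48, 19]
  queue [18] -> pop 18, enqueue [none], visited so far: [9, 44, 40, 48, 19, 18]
Result: [9, 44, 40, 48, 19, 18]


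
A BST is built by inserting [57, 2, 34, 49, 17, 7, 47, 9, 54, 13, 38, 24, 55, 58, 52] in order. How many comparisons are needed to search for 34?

Search path for 34: 57 -> 2 -> 34
Found: True
Comparisons: 3


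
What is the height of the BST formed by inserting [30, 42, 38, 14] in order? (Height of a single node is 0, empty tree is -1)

Insertion order: [30, 42, 38, 14]
Tree (level-order array): [30, 14, 42, None, None, 38]
Compute height bottom-up (empty subtree = -1):
  height(14) = 1 + max(-1, -1) = 0
  height(38) = 1 + max(-1, -1) = 0
  height(42) = 1 + max(0, -1) = 1
  height(30) = 1 + max(0, 1) = 2
Height = 2


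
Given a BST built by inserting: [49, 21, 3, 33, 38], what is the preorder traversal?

Tree insertion order: [49, 21, 3, 33, 38]
Tree (level-order array): [49, 21, None, 3, 33, None, None, None, 38]
Preorder traversal: [49, 21, 3, 33, 38]


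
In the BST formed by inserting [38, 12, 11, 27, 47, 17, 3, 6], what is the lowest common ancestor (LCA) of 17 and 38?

Tree insertion order: [38, 12, 11, 27, 47, 17, 3, 6]
Tree (level-order array): [38, 12, 47, 11, 27, None, None, 3, None, 17, None, None, 6]
In a BST, the LCA of p=17, q=38 is the first node v on the
root-to-leaf path with p <= v <= q (go left if both < v, right if both > v).
Walk from root:
  at 38: 17 <= 38 <= 38, this is the LCA
LCA = 38


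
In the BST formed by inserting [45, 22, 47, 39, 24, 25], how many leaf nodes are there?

Tree built from: [45, 22, 47, 39, 24, 25]
Tree (level-order array): [45, 22, 47, None, 39, None, None, 24, None, None, 25]
Rule: A leaf has 0 children.
Per-node child counts:
  node 45: 2 child(ren)
  node 22: 1 child(ren)
  node 39: 1 child(ren)
  node 24: 1 child(ren)
  node 25: 0 child(ren)
  node 47: 0 child(ren)
Matching nodes: [25, 47]
Count of leaf nodes: 2


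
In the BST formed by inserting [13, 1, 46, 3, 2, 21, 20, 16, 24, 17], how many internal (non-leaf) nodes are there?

Tree built from: [13, 1, 46, 3, 2, 21, 20, 16, 24, 17]
Tree (level-order array): [13, 1, 46, None, 3, 21, None, 2, None, 20, 24, None, None, 16, None, None, None, None, 17]
Rule: An internal node has at least one child.
Per-node child counts:
  node 13: 2 child(ren)
  node 1: 1 child(ren)
  node 3: 1 child(ren)
  node 2: 0 child(ren)
  node 46: 1 child(ren)
  node 21: 2 child(ren)
  node 20: 1 child(ren)
  node 16: 1 child(ren)
  node 17: 0 child(ren)
  node 24: 0 child(ren)
Matching nodes: [13, 1, 3, 46, 21, 20, 16]
Count of internal (non-leaf) nodes: 7


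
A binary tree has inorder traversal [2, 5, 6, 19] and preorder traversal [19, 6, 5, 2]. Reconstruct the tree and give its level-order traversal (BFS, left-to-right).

Inorder:  [2, 5, 6, 19]
Preorder: [19, 6, 5, 2]
Algorithm: preorder visits root first, so consume preorder in order;
for each root, split the current inorder slice at that value into
left-subtree inorder and right-subtree inorder, then recurse.
Recursive splits:
  root=19; inorder splits into left=[2, 5, 6], right=[]
  root=6; inorder splits into left=[2, 5], right=[]
  root=5; inorder splits into left=[2], right=[]
  root=2; inorder splits into left=[], right=[]
Reconstructed level-order: [19, 6, 5, 2]


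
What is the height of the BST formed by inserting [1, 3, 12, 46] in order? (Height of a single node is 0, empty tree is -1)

Insertion order: [1, 3, 12, 46]
Tree (level-order array): [1, None, 3, None, 12, None, 46]
Compute height bottom-up (empty subtree = -1):
  height(46) = 1 + max(-1, -1) = 0
  height(12) = 1 + max(-1, 0) = 1
  height(3) = 1 + max(-1, 1) = 2
  height(1) = 1 + max(-1, 2) = 3
Height = 3


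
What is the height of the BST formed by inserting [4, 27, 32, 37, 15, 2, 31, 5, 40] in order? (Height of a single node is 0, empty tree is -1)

Insertion order: [4, 27, 32, 37, 15, 2, 31, 5, 40]
Tree (level-order array): [4, 2, 27, None, None, 15, 32, 5, None, 31, 37, None, None, None, None, None, 40]
Compute height bottom-up (empty subtree = -1):
  height(2) = 1 + max(-1, -1) = 0
  height(5) = 1 + max(-1, -1) = 0
  height(15) = 1 + max(0, -1) = 1
  height(31) = 1 + max(-1, -1) = 0
  height(40) = 1 + max(-1, -1) = 0
  height(37) = 1 + max(-1, 0) = 1
  height(32) = 1 + max(0, 1) = 2
  height(27) = 1 + max(1, 2) = 3
  height(4) = 1 + max(0, 3) = 4
Height = 4


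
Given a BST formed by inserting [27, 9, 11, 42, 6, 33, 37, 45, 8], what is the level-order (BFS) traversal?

Tree insertion order: [27, 9, 11, 42, 6, 33, 37, 45, 8]
Tree (level-order array): [27, 9, 42, 6, 11, 33, 45, None, 8, None, None, None, 37]
BFS from the root, enqueuing left then right child of each popped node:
  queue [27] -> pop 27, enqueue [9, 42], visited so far: [27]
  queue [9, 42] -> pop 9, enqueue [6, 11], visited so far: [27, 9]
  queue [42, 6, 11] -> pop 42, enqueue [33, 45], visited so far: [27, 9, 42]
  queue [6, 11, 33, 45] -> pop 6, enqueue [8], visited so far: [27, 9, 42, 6]
  queue [11, 33, 45, 8] -> pop 11, enqueue [none], visited so far: [27, 9, 42, 6, 11]
  queue [33, 45, 8] -> pop 33, enqueue [37], visited so far: [27, 9, 42, 6, 11, 33]
  queue [45, 8, 37] -> pop 45, enqueue [none], visited so far: [27, 9, 42, 6, 11, 33, 45]
  queue [8, 37] -> pop 8, enqueue [none], visited so far: [27, 9, 42, 6, 11, 33, 45, 8]
  queue [37] -> pop 37, enqueue [none], visited so far: [27, 9, 42, 6, 11, 33, 45, 8, 37]
Result: [27, 9, 42, 6, 11, 33, 45, 8, 37]


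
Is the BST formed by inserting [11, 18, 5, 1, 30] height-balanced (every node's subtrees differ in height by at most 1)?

Tree (level-order array): [11, 5, 18, 1, None, None, 30]
Definition: a tree is height-balanced if, at every node, |h(left) - h(right)| <= 1 (empty subtree has height -1).
Bottom-up per-node check:
  node 1: h_left=-1, h_right=-1, diff=0 [OK], height=0
  node 5: h_left=0, h_right=-1, diff=1 [OK], height=1
  node 30: h_left=-1, h_right=-1, diff=0 [OK], height=0
  node 18: h_left=-1, h_right=0, diff=1 [OK], height=1
  node 11: h_left=1, h_right=1, diff=0 [OK], height=2
All nodes satisfy the balance condition.
Result: Balanced


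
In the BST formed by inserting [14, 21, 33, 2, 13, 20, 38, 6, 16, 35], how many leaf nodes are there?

Tree built from: [14, 21, 33, 2, 13, 20, 38, 6, 16, 35]
Tree (level-order array): [14, 2, 21, None, 13, 20, 33, 6, None, 16, None, None, 38, None, None, None, None, 35]
Rule: A leaf has 0 children.
Per-node child counts:
  node 14: 2 child(ren)
  node 2: 1 child(ren)
  node 13: 1 child(ren)
  node 6: 0 child(ren)
  node 21: 2 child(ren)
  node 20: 1 child(ren)
  node 16: 0 child(ren)
  node 33: 1 child(ren)
  node 38: 1 child(ren)
  node 35: 0 child(ren)
Matching nodes: [6, 16, 35]
Count of leaf nodes: 3


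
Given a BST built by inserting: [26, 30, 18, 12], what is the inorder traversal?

Tree insertion order: [26, 30, 18, 12]
Tree (level-order array): [26, 18, 30, 12]
Inorder traversal: [12, 18, 26, 30]


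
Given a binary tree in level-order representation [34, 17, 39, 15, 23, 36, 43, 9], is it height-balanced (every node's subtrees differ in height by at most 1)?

Tree (level-order array): [34, 17, 39, 15, 23, 36, 43, 9]
Definition: a tree is height-balanced if, at every node, |h(left) - h(right)| <= 1 (empty subtree has height -1).
Bottom-up per-node check:
  node 9: h_left=-1, h_right=-1, diff=0 [OK], height=0
  node 15: h_left=0, h_right=-1, diff=1 [OK], height=1
  node 23: h_left=-1, h_right=-1, diff=0 [OK], height=0
  node 17: h_left=1, h_right=0, diff=1 [OK], height=2
  node 36: h_left=-1, h_right=-1, diff=0 [OK], height=0
  node 43: h_left=-1, h_right=-1, diff=0 [OK], height=0
  node 39: h_left=0, h_right=0, diff=0 [OK], height=1
  node 34: h_left=2, h_right=1, diff=1 [OK], height=3
All nodes satisfy the balance condition.
Result: Balanced


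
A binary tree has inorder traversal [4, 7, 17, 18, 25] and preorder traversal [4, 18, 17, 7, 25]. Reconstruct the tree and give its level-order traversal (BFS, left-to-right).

Inorder:  [4, 7, 17, 18, 25]
Preorder: [4, 18, 17, 7, 25]
Algorithm: preorder visits root first, so consume preorder in order;
for each root, split the current inorder slice at that value into
left-subtree inorder and right-subtree inorder, then recurse.
Recursive splits:
  root=4; inorder splits into left=[], right=[7, 17, 18, 25]
  root=18; inorder splits into left=[7, 17], right=[25]
  root=17; inorder splits into left=[7], right=[]
  root=7; inorder splits into left=[], right=[]
  root=25; inorder splits into left=[], right=[]
Reconstructed level-order: [4, 18, 17, 25, 7]


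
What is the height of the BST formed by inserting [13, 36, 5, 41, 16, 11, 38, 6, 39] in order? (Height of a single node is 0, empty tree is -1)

Insertion order: [13, 36, 5, 41, 16, 11, 38, 6, 39]
Tree (level-order array): [13, 5, 36, None, 11, 16, 41, 6, None, None, None, 38, None, None, None, None, 39]
Compute height bottom-up (empty subtree = -1):
  height(6) = 1 + max(-1, -1) = 0
  height(11) = 1 + max(0, -1) = 1
  height(5) = 1 + max(-1, 1) = 2
  height(16) = 1 + max(-1, -1) = 0
  height(39) = 1 + max(-1, -1) = 0
  height(38) = 1 + max(-1, 0) = 1
  height(41) = 1 + max(1, -1) = 2
  height(36) = 1 + max(0, 2) = 3
  height(13) = 1 + max(2, 3) = 4
Height = 4


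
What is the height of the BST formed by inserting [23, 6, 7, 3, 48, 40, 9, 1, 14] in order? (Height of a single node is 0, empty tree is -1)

Insertion order: [23, 6, 7, 3, 48, 40, 9, 1, 14]
Tree (level-order array): [23, 6, 48, 3, 7, 40, None, 1, None, None, 9, None, None, None, None, None, 14]
Compute height bottom-up (empty subtree = -1):
  height(1) = 1 + max(-1, -1) = 0
  height(3) = 1 + max(0, -1) = 1
  height(14) = 1 + max(-1, -1) = 0
  height(9) = 1 + max(-1, 0) = 1
  height(7) = 1 + max(-1, 1) = 2
  height(6) = 1 + max(1, 2) = 3
  height(40) = 1 + max(-1, -1) = 0
  height(48) = 1 + max(0, -1) = 1
  height(23) = 1 + max(3, 1) = 4
Height = 4


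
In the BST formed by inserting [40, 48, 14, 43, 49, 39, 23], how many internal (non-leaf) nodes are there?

Tree built from: [40, 48, 14, 43, 49, 39, 23]
Tree (level-order array): [40, 14, 48, None, 39, 43, 49, 23]
Rule: An internal node has at least one child.
Per-node child counts:
  node 40: 2 child(ren)
  node 14: 1 child(ren)
  node 39: 1 child(ren)
  node 23: 0 child(ren)
  node 48: 2 child(ren)
  node 43: 0 child(ren)
  node 49: 0 child(ren)
Matching nodes: [40, 14, 39, 48]
Count of internal (non-leaf) nodes: 4


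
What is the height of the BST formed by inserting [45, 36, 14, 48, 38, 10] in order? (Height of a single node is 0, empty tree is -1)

Insertion order: [45, 36, 14, 48, 38, 10]
Tree (level-order array): [45, 36, 48, 14, 38, None, None, 10]
Compute height bottom-up (empty subtree = -1):
  height(10) = 1 + max(-1, -1) = 0
  height(14) = 1 + max(0, -1) = 1
  height(38) = 1 + max(-1, -1) = 0
  height(36) = 1 + max(1, 0) = 2
  height(48) = 1 + max(-1, -1) = 0
  height(45) = 1 + max(2, 0) = 3
Height = 3


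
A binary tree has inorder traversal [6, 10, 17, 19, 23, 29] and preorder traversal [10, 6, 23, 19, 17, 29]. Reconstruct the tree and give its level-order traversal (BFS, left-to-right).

Inorder:  [6, 10, 17, 19, 23, 29]
Preorder: [10, 6, 23, 19, 17, 29]
Algorithm: preorder visits root first, so consume preorder in order;
for each root, split the current inorder slice at that value into
left-subtree inorder and right-subtree inorder, then recurse.
Recursive splits:
  root=10; inorder splits into left=[6], right=[17, 19, 23, 29]
  root=6; inorder splits into left=[], right=[]
  root=23; inorder splits into left=[17, 19], right=[29]
  root=19; inorder splits into left=[17], right=[]
  root=17; inorder splits into left=[], right=[]
  root=29; inorder splits into left=[], right=[]
Reconstructed level-order: [10, 6, 23, 19, 29, 17]


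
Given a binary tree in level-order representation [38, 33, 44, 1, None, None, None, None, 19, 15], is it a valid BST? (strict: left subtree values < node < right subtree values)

Level-order array: [38, 33, 44, 1, None, None, None, None, 19, 15]
Validate using subtree bounds (lo, hi): at each node, require lo < value < hi,
then recurse left with hi=value and right with lo=value.
Preorder trace (stopping at first violation):
  at node 38 with bounds (-inf, +inf): OK
  at node 33 with bounds (-inf, 38): OK
  at node 1 with bounds (-inf, 33): OK
  at node 19 with bounds (1, 33): OK
  at node 15 with bounds (1, 19): OK
  at node 44 with bounds (38, +inf): OK
No violation found at any node.
Result: Valid BST


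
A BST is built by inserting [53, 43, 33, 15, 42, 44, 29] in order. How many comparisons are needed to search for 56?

Search path for 56: 53
Found: False
Comparisons: 1


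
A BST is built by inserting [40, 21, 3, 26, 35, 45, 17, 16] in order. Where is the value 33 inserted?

Starting tree (level order): [40, 21, 45, 3, 26, None, None, None, 17, None, 35, 16]
Insertion path: 40 -> 21 -> 26 -> 35
Result: insert 33 as left child of 35
Final tree (level order): [40, 21, 45, 3, 26, None, None, None, 17, None, 35, 16, None, 33]


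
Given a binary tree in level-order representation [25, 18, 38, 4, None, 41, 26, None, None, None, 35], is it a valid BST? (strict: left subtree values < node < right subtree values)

Level-order array: [25, 18, 38, 4, None, 41, 26, None, None, None, 35]
Validate using subtree bounds (lo, hi): at each node, require lo < value < hi,
then recurse left with hi=value and right with lo=value.
Preorder trace (stopping at first violation):
  at node 25 with bounds (-inf, +inf): OK
  at node 18 with bounds (-inf, 25): OK
  at node 4 with bounds (-inf, 18): OK
  at node 38 with bounds (25, +inf): OK
  at node 41 with bounds (25, 38): VIOLATION
Node 41 violates its bound: not (25 < 41 < 38).
Result: Not a valid BST


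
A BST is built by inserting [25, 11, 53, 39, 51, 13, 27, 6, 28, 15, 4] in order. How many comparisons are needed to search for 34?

Search path for 34: 25 -> 53 -> 39 -> 27 -> 28
Found: False
Comparisons: 5


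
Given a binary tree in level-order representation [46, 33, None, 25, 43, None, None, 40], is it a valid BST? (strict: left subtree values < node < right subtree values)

Level-order array: [46, 33, None, 25, 43, None, None, 40]
Validate using subtree bounds (lo, hi): at each node, require lo < value < hi,
then recurse left with hi=value and right with lo=value.
Preorder trace (stopping at first violation):
  at node 46 with bounds (-inf, +inf): OK
  at node 33 with bounds (-inf, 46): OK
  at node 25 with bounds (-inf, 33): OK
  at node 43 with bounds (33, 46): OK
  at node 40 with bounds (33, 43): OK
No violation found at any node.
Result: Valid BST


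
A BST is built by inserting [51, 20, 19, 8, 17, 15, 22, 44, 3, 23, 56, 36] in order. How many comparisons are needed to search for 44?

Search path for 44: 51 -> 20 -> 22 -> 44
Found: True
Comparisons: 4


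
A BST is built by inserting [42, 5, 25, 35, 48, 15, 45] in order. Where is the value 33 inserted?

Starting tree (level order): [42, 5, 48, None, 25, 45, None, 15, 35]
Insertion path: 42 -> 5 -> 25 -> 35
Result: insert 33 as left child of 35
Final tree (level order): [42, 5, 48, None, 25, 45, None, 15, 35, None, None, None, None, 33]


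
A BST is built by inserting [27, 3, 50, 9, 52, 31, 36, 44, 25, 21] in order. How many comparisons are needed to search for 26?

Search path for 26: 27 -> 3 -> 9 -> 25
Found: False
Comparisons: 4


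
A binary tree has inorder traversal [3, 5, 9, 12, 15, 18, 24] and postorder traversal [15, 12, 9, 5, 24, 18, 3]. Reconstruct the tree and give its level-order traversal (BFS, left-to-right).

Inorder:   [3, 5, 9, 12, 15, 18, 24]
Postorder: [15, 12, 9, 5, 24, 18, 3]
Algorithm: postorder visits root last, so walk postorder right-to-left;
each value is the root of the current inorder slice — split it at that
value, recurse on the right subtree first, then the left.
Recursive splits:
  root=3; inorder splits into left=[], right=[5, 9, 12, 15, 18, 24]
  root=18; inorder splits into left=[5, 9, 12, 15], right=[24]
  root=24; inorder splits into left=[], right=[]
  root=5; inorder splits into left=[], right=[9, 12, 15]
  root=9; inorder splits into left=[], right=[12, 15]
  root=12; inorder splits into left=[], right=[15]
  root=15; inorder splits into left=[], right=[]
Reconstructed level-order: [3, 18, 5, 24, 9, 12, 15]


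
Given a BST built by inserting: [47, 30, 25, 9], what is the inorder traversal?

Tree insertion order: [47, 30, 25, 9]
Tree (level-order array): [47, 30, None, 25, None, 9]
Inorder traversal: [9, 25, 30, 47]


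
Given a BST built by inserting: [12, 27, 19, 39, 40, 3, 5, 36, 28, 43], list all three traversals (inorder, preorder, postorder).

Tree insertion order: [12, 27, 19, 39, 40, 3, 5, 36, 28, 43]
Tree (level-order array): [12, 3, 27, None, 5, 19, 39, None, None, None, None, 36, 40, 28, None, None, 43]
Inorder (L, root, R): [3, 5, 12, 19, 27, 28, 36, 39, 40, 43]
Preorder (root, L, R): [12, 3, 5, 27, 19, 39, 36, 28, 40, 43]
Postorder (L, R, root): [5, 3, 19, 28, 36, 43, 40, 39, 27, 12]


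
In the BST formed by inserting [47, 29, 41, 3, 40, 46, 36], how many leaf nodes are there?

Tree built from: [47, 29, 41, 3, 40, 46, 36]
Tree (level-order array): [47, 29, None, 3, 41, None, None, 40, 46, 36]
Rule: A leaf has 0 children.
Per-node child counts:
  node 47: 1 child(ren)
  node 29: 2 child(ren)
  node 3: 0 child(ren)
  node 41: 2 child(ren)
  node 40: 1 child(ren)
  node 36: 0 child(ren)
  node 46: 0 child(ren)
Matching nodes: [3, 36, 46]
Count of leaf nodes: 3


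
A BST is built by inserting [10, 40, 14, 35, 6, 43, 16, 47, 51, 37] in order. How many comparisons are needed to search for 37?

Search path for 37: 10 -> 40 -> 14 -> 35 -> 37
Found: True
Comparisons: 5


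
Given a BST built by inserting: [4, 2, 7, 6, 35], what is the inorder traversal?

Tree insertion order: [4, 2, 7, 6, 35]
Tree (level-order array): [4, 2, 7, None, None, 6, 35]
Inorder traversal: [2, 4, 6, 7, 35]


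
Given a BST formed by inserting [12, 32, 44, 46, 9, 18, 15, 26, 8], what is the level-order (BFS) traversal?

Tree insertion order: [12, 32, 44, 46, 9, 18, 15, 26, 8]
Tree (level-order array): [12, 9, 32, 8, None, 18, 44, None, None, 15, 26, None, 46]
BFS from the root, enqueuing left then right child of each popped node:
  queue [12] -> pop 12, enqueue [9, 32], visited so far: [12]
  queue [9, 32] -> pop 9, enqueue [8], visited so far: [12, 9]
  queue [32, 8] -> pop 32, enqueue [18, 44], visited so far: [12, 9, 32]
  queue [8, 18, 44] -> pop 8, enqueue [none], visited so far: [12, 9, 32, 8]
  queue [18, 44] -> pop 18, enqueue [15, 26], visited so far: [12, 9, 32, 8, 18]
  queue [44, 15, 26] -> pop 44, enqueue [46], visited so far: [12, 9, 32, 8, 18, 44]
  queue [15, 26, 46] -> pop 15, enqueue [none], visited so far: [12, 9, 32, 8, 18, 44, 15]
  queue [26, 46] -> pop 26, enqueue [none], visited so far: [12, 9, 32, 8, 18, 44, 15, 26]
  queue [46] -> pop 46, enqueue [none], visited so far: [12, 9, 32, 8, 18, 44, 15, 26, 46]
Result: [12, 9, 32, 8, 18, 44, 15, 26, 46]
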